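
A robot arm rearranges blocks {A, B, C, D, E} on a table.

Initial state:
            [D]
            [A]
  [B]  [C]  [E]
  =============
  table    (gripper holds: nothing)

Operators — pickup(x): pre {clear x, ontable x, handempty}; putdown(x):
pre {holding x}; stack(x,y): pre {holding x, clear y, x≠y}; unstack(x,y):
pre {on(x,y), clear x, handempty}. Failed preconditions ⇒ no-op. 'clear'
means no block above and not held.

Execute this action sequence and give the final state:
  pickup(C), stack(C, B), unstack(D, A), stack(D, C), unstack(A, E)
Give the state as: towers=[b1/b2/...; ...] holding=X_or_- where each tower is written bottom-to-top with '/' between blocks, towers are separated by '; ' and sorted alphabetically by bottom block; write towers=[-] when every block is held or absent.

step 1 (pickup(C)): towers=[B; E/A/D] holding=C
step 2 (stack(C, B)): towers=[B/C; E/A/D] holding=-
step 3 (unstack(D, A)): towers=[B/C; E/A] holding=D
step 4 (stack(D, C)): towers=[B/C/D; E/A] holding=-
step 5 (unstack(A, E)): towers=[B/C/D; E] holding=A

towers=[B/C/D; E] holding=A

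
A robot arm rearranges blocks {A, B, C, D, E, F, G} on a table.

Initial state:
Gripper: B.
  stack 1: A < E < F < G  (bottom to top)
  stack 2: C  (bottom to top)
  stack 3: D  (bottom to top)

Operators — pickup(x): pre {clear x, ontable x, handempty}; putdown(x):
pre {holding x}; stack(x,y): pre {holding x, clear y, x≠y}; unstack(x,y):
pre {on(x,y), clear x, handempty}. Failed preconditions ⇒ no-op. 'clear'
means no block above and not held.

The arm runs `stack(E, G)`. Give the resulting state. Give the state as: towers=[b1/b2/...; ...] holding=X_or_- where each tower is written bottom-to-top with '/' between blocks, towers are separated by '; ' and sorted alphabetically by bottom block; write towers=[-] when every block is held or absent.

towers=[A/E/F/G; C; D] holding=B

before: towers=[A/E/F/G; C; D] holding=B
pre[stack(E, G)]: holding(E) ✗, clear(G) ✓, E≠G ✓
holding(E) unmet → stack(E, G) is a no-op
after:  towers=[A/E/F/G; C; D] holding=B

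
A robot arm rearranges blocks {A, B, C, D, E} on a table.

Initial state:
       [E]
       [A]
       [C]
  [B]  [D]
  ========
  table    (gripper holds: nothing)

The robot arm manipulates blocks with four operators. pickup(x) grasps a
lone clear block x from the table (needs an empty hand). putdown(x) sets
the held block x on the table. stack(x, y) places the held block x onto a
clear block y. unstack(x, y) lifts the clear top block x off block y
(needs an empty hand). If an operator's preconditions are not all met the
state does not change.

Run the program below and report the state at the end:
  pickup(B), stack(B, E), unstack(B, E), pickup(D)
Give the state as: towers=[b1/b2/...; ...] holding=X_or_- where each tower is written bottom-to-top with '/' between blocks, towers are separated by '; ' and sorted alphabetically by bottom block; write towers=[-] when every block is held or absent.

towers=[D/C/A/E] holding=B

step 1 (pickup(B)): towers=[D/C/A/E] holding=B
step 2 (stack(B, E)): towers=[D/C/A/E/B] holding=-
step 3 (unstack(B, E)): towers=[D/C/A/E] holding=B
step 4 (pickup(D)) [no-op]: towers=[D/C/A/E] holding=B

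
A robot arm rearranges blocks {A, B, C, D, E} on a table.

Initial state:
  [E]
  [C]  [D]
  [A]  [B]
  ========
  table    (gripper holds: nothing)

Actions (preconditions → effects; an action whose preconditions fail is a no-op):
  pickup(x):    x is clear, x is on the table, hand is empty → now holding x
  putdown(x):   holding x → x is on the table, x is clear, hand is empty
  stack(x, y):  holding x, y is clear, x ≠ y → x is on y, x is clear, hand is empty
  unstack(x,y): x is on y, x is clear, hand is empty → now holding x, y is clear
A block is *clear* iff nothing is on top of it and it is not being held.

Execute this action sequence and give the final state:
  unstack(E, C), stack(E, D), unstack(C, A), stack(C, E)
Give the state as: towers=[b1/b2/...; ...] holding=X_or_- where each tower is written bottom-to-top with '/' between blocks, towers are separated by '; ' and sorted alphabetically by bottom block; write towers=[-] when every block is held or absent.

step 1 (unstack(E, C)): towers=[A/C; B/D] holding=E
step 2 (stack(E, D)): towers=[A/C; B/D/E] holding=-
step 3 (unstack(C, A)): towers=[A; B/D/E] holding=C
step 4 (stack(C, E)): towers=[A; B/D/E/C] holding=-

towers=[A; B/D/E/C] holding=-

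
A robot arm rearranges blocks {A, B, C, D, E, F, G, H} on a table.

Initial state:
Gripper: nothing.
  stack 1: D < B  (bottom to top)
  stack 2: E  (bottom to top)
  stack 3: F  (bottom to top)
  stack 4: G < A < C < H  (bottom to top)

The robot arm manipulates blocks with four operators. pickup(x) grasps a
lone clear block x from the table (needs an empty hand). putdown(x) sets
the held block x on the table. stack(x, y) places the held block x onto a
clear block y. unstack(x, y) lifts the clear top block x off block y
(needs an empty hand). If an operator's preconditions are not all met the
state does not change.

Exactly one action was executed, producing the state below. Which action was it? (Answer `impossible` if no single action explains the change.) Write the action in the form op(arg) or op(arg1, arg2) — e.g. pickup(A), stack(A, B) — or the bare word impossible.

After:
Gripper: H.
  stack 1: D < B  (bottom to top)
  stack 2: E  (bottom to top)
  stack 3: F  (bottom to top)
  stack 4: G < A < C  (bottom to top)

unstack(H, C)

target: towers=[D/B; E; F; G/A/C] holding=H
         pickup(E) → towers=[D/B; F; G/A/C/H] holding=E
     unstack(H, C) → towers=[D/B; E; F; G/A/C] holding=H  ← match
     unstack(B, D) → towers=[D; E; F; G/A/C/H] holding=B
         pickup(F) → towers=[D/B; E; G/A/C/H] holding=F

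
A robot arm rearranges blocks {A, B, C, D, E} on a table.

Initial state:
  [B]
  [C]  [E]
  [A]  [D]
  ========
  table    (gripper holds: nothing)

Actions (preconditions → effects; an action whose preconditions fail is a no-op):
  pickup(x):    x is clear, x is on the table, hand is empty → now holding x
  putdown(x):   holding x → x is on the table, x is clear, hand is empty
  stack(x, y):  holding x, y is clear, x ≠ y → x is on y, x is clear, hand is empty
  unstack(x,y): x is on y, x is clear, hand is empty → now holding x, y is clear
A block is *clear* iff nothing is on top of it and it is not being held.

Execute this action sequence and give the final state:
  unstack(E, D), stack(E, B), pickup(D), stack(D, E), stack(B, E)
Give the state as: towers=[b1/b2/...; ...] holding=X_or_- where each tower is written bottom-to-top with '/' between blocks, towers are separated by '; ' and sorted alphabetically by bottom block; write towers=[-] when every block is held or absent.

step 1 (unstack(E, D)): towers=[A/C/B; D] holding=E
step 2 (stack(E, B)): towers=[A/C/B/E; D] holding=-
step 3 (pickup(D)): towers=[A/C/B/E] holding=D
step 4 (stack(D, E)): towers=[A/C/B/E/D] holding=-
step 5 (stack(B, E)) [no-op]: towers=[A/C/B/E/D] holding=-

towers=[A/C/B/E/D] holding=-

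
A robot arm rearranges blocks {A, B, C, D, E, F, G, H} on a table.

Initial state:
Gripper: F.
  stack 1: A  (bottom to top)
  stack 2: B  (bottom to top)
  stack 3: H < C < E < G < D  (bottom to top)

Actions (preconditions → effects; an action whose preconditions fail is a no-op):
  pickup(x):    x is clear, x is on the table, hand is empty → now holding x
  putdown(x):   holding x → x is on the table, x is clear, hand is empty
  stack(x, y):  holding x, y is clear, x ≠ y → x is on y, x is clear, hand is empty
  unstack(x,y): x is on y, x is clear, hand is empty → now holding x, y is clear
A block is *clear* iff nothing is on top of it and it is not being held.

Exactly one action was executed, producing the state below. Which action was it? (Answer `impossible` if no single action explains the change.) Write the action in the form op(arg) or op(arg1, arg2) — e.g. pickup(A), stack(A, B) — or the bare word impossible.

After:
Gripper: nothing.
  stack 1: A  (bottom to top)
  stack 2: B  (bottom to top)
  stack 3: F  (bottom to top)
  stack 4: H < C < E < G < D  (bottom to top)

target: towers=[A; B; F; H/C/E/G/D] holding=-
        putdown(F) → towers=[A; B; F; H/C/E/G/D] holding=-  ← match
       stack(F, A) → towers=[A/F; B; H/C/E/G/D] holding=-
       stack(F, B) → towers=[A; B/F; H/C/E/G/D] holding=-
       stack(F, D) → towers=[A; B; H/C/E/G/D/F] holding=-

putdown(F)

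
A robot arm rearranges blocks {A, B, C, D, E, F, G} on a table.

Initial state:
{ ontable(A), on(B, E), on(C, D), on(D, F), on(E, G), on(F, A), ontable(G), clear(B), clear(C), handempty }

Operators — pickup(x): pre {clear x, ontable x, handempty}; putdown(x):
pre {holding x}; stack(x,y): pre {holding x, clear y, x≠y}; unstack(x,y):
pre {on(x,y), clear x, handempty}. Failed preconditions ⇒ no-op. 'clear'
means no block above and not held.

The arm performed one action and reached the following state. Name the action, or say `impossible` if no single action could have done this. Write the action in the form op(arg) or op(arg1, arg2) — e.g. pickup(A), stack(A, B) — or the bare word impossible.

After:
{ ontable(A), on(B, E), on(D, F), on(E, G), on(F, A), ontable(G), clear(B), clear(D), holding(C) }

unstack(C, D)

target: towers=[A/F/D; G/E/B] holding=C
     unstack(B, E) → towers=[A/F/D/C; G/E] holding=B
     unstack(C, D) → towers=[A/F/D; G/E/B] holding=C  ← match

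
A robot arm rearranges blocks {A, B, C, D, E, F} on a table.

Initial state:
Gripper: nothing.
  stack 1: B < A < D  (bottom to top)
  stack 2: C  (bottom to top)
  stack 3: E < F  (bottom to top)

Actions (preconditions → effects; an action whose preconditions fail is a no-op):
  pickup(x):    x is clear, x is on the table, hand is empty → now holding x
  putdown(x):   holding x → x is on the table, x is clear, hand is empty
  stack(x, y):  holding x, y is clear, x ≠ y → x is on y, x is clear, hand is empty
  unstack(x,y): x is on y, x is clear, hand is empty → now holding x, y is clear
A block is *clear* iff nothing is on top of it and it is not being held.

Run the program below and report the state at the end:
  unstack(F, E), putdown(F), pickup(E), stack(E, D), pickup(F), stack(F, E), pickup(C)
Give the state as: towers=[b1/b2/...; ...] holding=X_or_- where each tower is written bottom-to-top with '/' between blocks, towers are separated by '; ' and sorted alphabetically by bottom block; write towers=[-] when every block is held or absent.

towers=[B/A/D/E/F] holding=C

step 1 (unstack(F, E)): towers=[B/A/D; C; E] holding=F
step 2 (putdown(F)): towers=[B/A/D; C; E; F] holding=-
step 3 (pickup(E)): towers=[B/A/D; C; F] holding=E
step 4 (stack(E, D)): towers=[B/A/D/E; C; F] holding=-
step 5 (pickup(F)): towers=[B/A/D/E; C] holding=F
step 6 (stack(F, E)): towers=[B/A/D/E/F; C] holding=-
step 7 (pickup(C)): towers=[B/A/D/E/F] holding=C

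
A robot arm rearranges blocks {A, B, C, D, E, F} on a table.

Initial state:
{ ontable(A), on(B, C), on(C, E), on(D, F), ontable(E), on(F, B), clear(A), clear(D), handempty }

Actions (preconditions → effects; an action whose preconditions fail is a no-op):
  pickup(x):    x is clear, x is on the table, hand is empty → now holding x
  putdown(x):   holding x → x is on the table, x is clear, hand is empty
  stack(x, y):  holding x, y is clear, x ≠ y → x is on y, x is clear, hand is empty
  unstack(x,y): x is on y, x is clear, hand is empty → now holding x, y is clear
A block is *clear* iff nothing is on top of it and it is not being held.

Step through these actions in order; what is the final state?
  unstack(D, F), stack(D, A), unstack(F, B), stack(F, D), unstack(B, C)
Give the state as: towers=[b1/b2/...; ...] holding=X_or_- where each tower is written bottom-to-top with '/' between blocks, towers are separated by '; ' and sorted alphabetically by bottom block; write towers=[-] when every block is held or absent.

step 1 (unstack(D, F)): towers=[A; E/C/B/F] holding=D
step 2 (stack(D, A)): towers=[A/D; E/C/B/F] holding=-
step 3 (unstack(F, B)): towers=[A/D; E/C/B] holding=F
step 4 (stack(F, D)): towers=[A/D/F; E/C/B] holding=-
step 5 (unstack(B, C)): towers=[A/D/F; E/C] holding=B

towers=[A/D/F; E/C] holding=B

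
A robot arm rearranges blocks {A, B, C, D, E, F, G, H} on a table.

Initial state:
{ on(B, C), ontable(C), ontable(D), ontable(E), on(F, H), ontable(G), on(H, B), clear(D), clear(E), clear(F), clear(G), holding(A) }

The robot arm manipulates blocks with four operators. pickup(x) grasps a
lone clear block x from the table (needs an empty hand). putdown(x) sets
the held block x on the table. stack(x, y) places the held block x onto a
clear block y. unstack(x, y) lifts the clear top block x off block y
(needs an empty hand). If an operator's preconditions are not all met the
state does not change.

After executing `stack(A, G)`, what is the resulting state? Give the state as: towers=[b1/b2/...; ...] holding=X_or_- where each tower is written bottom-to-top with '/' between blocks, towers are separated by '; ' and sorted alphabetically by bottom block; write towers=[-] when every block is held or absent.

before: towers=[C/B/H/F; D; E; G] holding=A
pre[stack(A, G)]: holding(A) ok, clear(G) ok, A≠G ok
all met → apply stack(A, G)
after:  towers=[C/B/H/F; D; E; G/A] holding=-

towers=[C/B/H/F; D; E; G/A] holding=-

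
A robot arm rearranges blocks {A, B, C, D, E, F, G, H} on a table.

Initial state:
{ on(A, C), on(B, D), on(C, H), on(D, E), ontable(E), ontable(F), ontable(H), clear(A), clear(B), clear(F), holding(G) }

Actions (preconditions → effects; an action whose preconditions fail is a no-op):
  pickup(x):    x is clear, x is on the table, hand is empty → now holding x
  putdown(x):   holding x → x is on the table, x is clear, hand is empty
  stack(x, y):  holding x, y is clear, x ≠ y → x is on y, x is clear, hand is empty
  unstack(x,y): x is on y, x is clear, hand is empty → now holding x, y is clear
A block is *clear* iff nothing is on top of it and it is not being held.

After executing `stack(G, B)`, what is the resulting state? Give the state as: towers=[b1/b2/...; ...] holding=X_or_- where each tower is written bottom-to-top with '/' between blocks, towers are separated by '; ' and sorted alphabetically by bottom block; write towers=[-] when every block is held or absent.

before: towers=[E/D/B; F; H/C/A] holding=G
pre[stack(G, B)]: holding(G) ✓, clear(B) ✓, G≠B ✓
all met → apply stack(G, B)
after:  towers=[E/D/B/G; F; H/C/A] holding=-

towers=[E/D/B/G; F; H/C/A] holding=-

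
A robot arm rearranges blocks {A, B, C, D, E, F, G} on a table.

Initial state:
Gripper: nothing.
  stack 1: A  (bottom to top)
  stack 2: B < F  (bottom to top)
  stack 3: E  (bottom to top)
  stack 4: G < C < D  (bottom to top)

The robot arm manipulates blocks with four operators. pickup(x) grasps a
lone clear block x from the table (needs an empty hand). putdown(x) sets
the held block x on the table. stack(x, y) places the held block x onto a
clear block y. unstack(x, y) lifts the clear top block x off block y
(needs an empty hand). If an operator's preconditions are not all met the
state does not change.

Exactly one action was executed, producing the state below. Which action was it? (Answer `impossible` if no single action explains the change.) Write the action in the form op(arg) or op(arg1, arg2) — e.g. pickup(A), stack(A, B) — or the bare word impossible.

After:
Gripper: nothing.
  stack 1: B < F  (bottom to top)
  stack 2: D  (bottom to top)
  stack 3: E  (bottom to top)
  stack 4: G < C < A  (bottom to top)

target: towers=[B/F; D; E; G/C/A] holding=-
     unstack(F, B) → towers=[A; B; E; G/C/D] holding=F
     unstack(D, C) → towers=[A; B/F; E; G/C] holding=D
         pickup(A) → towers=[B/F; E; G/C/D] holding=A
         pickup(E) → towers=[A; B/F; G/C/D] holding=E
none of the 4 applicable actions match → impossible

impossible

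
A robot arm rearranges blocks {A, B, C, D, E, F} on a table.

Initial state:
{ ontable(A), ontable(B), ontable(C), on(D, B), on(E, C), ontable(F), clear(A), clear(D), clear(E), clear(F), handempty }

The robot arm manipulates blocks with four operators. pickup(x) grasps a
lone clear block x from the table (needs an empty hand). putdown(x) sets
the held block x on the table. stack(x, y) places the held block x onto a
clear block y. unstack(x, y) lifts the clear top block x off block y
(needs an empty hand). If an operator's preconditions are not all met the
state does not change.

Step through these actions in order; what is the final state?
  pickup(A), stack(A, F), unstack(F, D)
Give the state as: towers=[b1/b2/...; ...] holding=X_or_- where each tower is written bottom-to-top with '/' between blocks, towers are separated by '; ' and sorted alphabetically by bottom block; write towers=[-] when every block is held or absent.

towers=[B/D; C/E; F/A] holding=-

step 1 (pickup(A)): towers=[B/D; C/E; F] holding=A
step 2 (stack(A, F)): towers=[B/D; C/E; F/A] holding=-
step 3 (unstack(F, D)) [no-op]: towers=[B/D; C/E; F/A] holding=-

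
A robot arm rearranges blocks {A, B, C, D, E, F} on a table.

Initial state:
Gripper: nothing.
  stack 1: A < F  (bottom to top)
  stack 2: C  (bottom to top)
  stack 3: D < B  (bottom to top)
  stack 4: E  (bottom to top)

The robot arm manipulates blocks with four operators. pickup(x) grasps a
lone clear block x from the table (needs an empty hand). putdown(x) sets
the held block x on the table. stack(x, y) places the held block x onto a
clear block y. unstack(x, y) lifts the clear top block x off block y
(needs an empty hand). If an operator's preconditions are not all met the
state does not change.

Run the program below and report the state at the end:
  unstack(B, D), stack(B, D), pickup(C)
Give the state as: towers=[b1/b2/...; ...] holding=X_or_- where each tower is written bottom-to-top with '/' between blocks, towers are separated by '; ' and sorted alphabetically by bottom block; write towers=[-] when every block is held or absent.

step 1 (unstack(B, D)): towers=[A/F; C; D; E] holding=B
step 2 (stack(B, D)): towers=[A/F; C; D/B; E] holding=-
step 3 (pickup(C)): towers=[A/F; D/B; E] holding=C

towers=[A/F; D/B; E] holding=C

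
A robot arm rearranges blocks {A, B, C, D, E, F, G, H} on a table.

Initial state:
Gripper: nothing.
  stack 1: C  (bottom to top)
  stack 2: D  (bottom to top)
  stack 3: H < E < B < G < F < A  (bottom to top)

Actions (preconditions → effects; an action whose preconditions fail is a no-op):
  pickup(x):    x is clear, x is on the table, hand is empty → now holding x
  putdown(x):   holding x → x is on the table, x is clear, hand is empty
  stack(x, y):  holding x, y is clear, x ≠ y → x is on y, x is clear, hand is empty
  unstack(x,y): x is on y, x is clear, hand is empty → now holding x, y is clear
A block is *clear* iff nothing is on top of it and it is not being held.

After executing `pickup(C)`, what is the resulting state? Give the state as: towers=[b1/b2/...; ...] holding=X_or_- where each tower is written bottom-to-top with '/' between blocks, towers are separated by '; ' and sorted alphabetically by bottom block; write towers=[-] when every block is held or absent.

towers=[D; H/E/B/G/F/A] holding=C

before: towers=[C; D; H/E/B/G/F/A] holding=-
pre[pickup(C)]: clear(C) ok, ontable(C) ok, handempty ok
all met → apply pickup(C)
after:  towers=[D; H/E/B/G/F/A] holding=C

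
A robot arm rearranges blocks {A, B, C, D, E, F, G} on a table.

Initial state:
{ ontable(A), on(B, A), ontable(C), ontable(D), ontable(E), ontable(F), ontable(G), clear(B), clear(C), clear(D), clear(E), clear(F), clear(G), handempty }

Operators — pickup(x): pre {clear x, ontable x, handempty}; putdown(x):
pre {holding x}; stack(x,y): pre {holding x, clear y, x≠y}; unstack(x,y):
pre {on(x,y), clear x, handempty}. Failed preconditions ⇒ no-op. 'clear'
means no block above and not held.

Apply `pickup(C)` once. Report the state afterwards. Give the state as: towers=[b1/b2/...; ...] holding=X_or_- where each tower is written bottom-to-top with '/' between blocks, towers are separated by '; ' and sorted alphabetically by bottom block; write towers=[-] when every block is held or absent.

towers=[A/B; D; E; F; G] holding=C

before: towers=[A/B; C; D; E; F; G] holding=-
pre[pickup(C)]: clear(C) ✓, ontable(C) ✓, handempty ✓
all met → apply pickup(C)
after:  towers=[A/B; D; E; F; G] holding=C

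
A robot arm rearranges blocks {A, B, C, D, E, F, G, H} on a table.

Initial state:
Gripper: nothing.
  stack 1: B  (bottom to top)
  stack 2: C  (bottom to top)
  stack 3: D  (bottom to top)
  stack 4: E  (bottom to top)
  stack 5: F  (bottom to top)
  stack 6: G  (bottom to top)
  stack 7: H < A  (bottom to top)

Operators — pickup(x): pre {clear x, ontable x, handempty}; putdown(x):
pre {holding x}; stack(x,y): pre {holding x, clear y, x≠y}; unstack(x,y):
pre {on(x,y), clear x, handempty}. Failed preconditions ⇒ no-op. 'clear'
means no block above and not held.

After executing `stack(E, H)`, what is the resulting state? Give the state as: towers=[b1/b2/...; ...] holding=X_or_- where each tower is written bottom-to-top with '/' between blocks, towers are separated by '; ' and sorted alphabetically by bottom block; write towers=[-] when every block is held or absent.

before: towers=[B; C; D; E; F; G; H/A] holding=-
pre[stack(E, H)]: holding(E) ✗, clear(H) ✗, E≠H ✓
holding(E), clear(H) unmet → stack(E, H) is a no-op
after:  towers=[B; C; D; E; F; G; H/A] holding=-

towers=[B; C; D; E; F; G; H/A] holding=-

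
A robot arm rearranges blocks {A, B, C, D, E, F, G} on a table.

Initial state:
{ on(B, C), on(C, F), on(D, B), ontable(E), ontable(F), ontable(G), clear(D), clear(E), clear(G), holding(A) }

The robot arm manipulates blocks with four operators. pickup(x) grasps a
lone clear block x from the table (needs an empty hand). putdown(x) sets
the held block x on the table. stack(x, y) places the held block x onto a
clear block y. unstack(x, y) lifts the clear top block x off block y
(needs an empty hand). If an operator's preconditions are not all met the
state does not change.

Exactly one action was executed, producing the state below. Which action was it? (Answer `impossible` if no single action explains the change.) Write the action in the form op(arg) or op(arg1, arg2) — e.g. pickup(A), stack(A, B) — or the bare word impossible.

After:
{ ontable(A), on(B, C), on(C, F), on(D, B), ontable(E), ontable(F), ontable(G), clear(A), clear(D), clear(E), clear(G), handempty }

putdown(A)

target: towers=[A; E; F/C/B/D; G] holding=-
        putdown(A) → towers=[A; E; F/C/B/D; G] holding=-  ← match
       stack(A, G) → towers=[E; F/C/B/D; G/A] holding=-
       stack(A, D) → towers=[E; F/C/B/D/A; G] holding=-
       stack(A, E) → towers=[E/A; F/C/B/D; G] holding=-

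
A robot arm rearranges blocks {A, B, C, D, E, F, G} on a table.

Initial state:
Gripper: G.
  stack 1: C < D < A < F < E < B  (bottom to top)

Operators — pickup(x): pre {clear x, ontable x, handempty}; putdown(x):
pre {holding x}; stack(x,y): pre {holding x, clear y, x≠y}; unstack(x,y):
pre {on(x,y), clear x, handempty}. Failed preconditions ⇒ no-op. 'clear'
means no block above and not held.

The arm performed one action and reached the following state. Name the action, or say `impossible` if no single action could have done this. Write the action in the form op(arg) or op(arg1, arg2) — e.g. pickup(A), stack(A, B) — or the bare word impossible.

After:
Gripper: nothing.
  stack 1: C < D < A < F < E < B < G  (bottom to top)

stack(G, B)

target: towers=[C/D/A/F/E/B/G] holding=-
        putdown(G) → towers=[C/D/A/F/E/B; G] holding=-
       stack(G, B) → towers=[C/D/A/F/E/B/G] holding=-  ← match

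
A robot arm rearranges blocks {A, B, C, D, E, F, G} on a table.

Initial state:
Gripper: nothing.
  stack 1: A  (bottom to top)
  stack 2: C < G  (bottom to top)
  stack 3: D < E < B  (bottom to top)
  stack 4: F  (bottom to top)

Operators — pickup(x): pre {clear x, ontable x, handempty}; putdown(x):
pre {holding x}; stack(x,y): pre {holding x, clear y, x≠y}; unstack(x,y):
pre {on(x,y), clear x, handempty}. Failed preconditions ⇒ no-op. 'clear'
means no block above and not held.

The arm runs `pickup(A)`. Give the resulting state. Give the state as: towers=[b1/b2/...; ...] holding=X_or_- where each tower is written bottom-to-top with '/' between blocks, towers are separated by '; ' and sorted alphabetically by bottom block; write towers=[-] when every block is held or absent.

before: towers=[A; C/G; D/E/B; F] holding=-
pre[pickup(A)]: clear(A) yes, ontable(A) yes, handempty yes
all met → apply pickup(A)
after:  towers=[C/G; D/E/B; F] holding=A

towers=[C/G; D/E/B; F] holding=A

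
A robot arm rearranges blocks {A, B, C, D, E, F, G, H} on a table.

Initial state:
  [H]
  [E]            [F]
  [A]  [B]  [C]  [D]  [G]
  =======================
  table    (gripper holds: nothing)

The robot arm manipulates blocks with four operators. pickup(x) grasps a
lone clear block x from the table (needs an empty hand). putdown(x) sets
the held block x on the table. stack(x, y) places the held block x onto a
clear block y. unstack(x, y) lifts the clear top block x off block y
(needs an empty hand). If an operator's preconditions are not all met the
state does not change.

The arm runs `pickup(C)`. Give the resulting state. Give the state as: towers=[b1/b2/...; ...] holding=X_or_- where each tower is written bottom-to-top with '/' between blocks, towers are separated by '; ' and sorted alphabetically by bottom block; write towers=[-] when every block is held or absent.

before: towers=[A/E/H; B; C; D/F; G] holding=-
pre[pickup(C)]: clear(C) yes, ontable(C) yes, handempty yes
all met → apply pickup(C)
after:  towers=[A/E/H; B; D/F; G] holding=C

towers=[A/E/H; B; D/F; G] holding=C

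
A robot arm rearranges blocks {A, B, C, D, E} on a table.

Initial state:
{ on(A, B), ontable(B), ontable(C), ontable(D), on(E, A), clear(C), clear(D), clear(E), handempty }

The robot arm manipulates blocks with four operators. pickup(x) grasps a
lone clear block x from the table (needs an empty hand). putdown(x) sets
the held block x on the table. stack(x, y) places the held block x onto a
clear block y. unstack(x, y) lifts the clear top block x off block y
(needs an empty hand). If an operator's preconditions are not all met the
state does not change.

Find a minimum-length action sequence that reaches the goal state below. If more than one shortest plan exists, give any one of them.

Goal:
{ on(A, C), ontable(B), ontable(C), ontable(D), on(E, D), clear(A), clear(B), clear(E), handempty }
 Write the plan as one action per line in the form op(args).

step 1 (unstack(E, A)): towers=[B/A; C; D] holding=E
step 2 (stack(E, D)): towers=[B/A; C; D/E] holding=-
step 3 (unstack(A, B)): towers=[B; C; D/E] holding=A
step 4 (stack(A, C)): towers=[B; C/A; D/E] holding=-
goal check: towers=[B; C/A; D/E] holding=- — reached (length 4, optimal by BFS)

unstack(E, A)
stack(E, D)
unstack(A, B)
stack(A, C)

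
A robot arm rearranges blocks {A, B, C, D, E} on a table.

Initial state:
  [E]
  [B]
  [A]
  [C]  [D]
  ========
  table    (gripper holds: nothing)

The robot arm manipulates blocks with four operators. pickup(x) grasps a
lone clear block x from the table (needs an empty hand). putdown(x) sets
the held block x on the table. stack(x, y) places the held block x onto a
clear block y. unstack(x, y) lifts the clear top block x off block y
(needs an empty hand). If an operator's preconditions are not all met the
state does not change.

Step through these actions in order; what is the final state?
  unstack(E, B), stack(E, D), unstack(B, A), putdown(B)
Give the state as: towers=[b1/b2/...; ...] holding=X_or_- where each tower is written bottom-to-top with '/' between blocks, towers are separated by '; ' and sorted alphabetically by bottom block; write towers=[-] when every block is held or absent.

towers=[B; C/A; D/E] holding=-

step 1 (unstack(E, B)): towers=[C/A/B; D] holding=E
step 2 (stack(E, D)): towers=[C/A/B; D/E] holding=-
step 3 (unstack(B, A)): towers=[C/A; D/E] holding=B
step 4 (putdown(B)): towers=[B; C/A; D/E] holding=-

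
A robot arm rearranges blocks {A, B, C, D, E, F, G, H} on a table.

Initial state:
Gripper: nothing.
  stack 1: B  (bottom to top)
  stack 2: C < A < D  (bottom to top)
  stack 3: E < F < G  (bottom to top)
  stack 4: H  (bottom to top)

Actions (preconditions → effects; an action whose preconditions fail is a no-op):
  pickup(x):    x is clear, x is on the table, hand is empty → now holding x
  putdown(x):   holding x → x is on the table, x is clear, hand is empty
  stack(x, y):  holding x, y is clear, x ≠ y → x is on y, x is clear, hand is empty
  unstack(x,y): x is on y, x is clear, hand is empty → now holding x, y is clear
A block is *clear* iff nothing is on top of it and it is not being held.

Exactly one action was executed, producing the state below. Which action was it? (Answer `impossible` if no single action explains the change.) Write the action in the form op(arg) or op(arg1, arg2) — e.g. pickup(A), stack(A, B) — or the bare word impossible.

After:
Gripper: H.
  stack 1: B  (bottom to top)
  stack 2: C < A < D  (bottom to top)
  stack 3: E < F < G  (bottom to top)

target: towers=[B; C/A/D; E/F/G] holding=H
     unstack(G, F) → towers=[B; C/A/D; E/F; H] holding=G
         pickup(H) → towers=[B; C/A/D; E/F/G] holding=H  ← match
         pickup(B) → towers=[C/A/D; E/F/G; H] holding=B
     unstack(D, A) → towers=[B; C/A; E/F/G; H] holding=D

pickup(H)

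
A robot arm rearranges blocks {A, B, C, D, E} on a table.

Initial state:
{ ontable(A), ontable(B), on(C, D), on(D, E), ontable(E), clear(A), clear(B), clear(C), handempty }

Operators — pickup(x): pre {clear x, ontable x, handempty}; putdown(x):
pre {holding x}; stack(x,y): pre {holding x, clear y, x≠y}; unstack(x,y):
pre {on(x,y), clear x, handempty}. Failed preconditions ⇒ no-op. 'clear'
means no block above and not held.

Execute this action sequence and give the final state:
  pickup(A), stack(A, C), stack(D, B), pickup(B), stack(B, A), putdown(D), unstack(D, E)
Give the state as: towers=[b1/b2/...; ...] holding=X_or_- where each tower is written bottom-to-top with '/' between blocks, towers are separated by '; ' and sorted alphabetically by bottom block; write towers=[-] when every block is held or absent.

towers=[E/D/C/A/B] holding=-

step 1 (pickup(A)): towers=[B; E/D/C] holding=A
step 2 (stack(A, C)): towers=[B; E/D/C/A] holding=-
step 3 (stack(D, B)) [no-op]: towers=[B; E/D/C/A] holding=-
step 4 (pickup(B)): towers=[E/D/C/A] holding=B
step 5 (stack(B, A)): towers=[E/D/C/A/B] holding=-
step 6 (putdown(D)) [no-op]: towers=[E/D/C/A/B] holding=-
step 7 (unstack(D, E)) [no-op]: towers=[E/D/C/A/B] holding=-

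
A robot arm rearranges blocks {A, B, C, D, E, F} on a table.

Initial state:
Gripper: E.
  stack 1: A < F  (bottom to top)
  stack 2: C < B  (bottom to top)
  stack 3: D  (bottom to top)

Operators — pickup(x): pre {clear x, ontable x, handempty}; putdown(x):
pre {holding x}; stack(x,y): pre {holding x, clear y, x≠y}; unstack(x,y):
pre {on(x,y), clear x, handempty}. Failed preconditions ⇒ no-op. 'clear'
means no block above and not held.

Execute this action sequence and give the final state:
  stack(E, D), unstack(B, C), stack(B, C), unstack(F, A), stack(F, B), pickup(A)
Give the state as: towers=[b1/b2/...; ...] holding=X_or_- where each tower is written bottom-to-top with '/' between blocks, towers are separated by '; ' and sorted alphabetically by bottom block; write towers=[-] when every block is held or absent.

towers=[C/B/F; D/E] holding=A

step 1 (stack(E, D)): towers=[A/F; C/B; D/E] holding=-
step 2 (unstack(B, C)): towers=[A/F; C; D/E] holding=B
step 3 (stack(B, C)): towers=[A/F; C/B; D/E] holding=-
step 4 (unstack(F, A)): towers=[A; C/B; D/E] holding=F
step 5 (stack(F, B)): towers=[A; C/B/F; D/E] holding=-
step 6 (pickup(A)): towers=[C/B/F; D/E] holding=A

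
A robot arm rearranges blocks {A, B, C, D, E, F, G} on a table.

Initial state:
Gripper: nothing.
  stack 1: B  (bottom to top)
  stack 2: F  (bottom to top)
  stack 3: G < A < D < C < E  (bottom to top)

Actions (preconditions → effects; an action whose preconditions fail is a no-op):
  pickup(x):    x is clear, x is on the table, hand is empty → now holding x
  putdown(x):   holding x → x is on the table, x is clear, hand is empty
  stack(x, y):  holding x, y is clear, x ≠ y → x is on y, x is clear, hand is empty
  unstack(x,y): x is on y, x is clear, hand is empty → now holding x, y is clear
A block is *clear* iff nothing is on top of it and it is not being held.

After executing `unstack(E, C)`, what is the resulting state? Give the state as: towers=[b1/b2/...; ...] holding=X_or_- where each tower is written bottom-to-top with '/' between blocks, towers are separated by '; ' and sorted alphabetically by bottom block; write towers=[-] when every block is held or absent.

before: towers=[B; F; G/A/D/C/E] holding=-
pre[unstack(E, C)]: on(E,C) ✓, clear(E) ✓, handempty ✓
all met → apply unstack(E, C)
after:  towers=[B; F; G/A/D/C] holding=E

towers=[B; F; G/A/D/C] holding=E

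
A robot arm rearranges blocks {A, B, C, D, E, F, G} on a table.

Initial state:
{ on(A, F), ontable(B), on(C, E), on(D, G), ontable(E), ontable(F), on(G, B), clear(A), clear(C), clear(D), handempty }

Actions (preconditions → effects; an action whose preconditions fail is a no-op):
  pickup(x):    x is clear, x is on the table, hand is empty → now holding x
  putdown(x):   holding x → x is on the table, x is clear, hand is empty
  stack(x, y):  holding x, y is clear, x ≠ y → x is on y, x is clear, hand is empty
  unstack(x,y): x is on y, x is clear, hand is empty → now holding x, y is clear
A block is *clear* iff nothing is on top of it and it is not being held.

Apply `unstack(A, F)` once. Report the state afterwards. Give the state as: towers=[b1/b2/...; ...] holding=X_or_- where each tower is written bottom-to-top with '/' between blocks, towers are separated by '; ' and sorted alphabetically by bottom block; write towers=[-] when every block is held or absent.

before: towers=[B/G/D; E/C; F/A] holding=-
pre[unstack(A, F)]: on(A,F) ok, clear(A) ok, handempty ok
all met → apply unstack(A, F)
after:  towers=[B/G/D; E/C; F] holding=A

towers=[B/G/D; E/C; F] holding=A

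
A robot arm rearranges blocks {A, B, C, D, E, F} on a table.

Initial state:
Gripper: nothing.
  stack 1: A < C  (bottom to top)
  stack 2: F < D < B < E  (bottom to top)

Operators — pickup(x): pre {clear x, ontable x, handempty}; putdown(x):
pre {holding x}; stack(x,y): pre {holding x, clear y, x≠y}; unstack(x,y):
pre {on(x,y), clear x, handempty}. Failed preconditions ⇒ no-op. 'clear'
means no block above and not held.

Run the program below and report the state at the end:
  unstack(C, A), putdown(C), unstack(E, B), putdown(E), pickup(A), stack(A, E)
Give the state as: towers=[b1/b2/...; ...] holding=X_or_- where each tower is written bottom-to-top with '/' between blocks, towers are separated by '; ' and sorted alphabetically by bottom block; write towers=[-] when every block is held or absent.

step 1 (unstack(C, A)): towers=[A; F/D/B/E] holding=C
step 2 (putdown(C)): towers=[A; C; F/D/B/E] holding=-
step 3 (unstack(E, B)): towers=[A; C; F/D/B] holding=E
step 4 (putdown(E)): towers=[A; C; E; F/D/B] holding=-
step 5 (pickup(A)): towers=[C; E; F/D/B] holding=A
step 6 (stack(A, E)): towers=[C; E/A; F/D/B] holding=-

towers=[C; E/A; F/D/B] holding=-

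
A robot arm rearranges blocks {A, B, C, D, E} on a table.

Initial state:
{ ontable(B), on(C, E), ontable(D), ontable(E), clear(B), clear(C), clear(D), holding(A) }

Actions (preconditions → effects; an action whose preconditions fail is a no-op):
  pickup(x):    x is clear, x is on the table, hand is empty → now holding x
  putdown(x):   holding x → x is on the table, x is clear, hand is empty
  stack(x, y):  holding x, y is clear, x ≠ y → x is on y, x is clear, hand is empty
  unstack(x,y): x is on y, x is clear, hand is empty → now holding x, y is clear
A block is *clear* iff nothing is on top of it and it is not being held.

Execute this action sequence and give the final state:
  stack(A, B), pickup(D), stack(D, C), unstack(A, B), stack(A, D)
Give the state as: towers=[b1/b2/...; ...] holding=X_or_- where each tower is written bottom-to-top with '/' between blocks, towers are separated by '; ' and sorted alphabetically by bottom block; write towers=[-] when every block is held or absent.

step 1 (stack(A, B)): towers=[B/A; D; E/C] holding=-
step 2 (pickup(D)): towers=[B/A; E/C] holding=D
step 3 (stack(D, C)): towers=[B/A; E/C/D] holding=-
step 4 (unstack(A, B)): towers=[B; E/C/D] holding=A
step 5 (stack(A, D)): towers=[B; E/C/D/A] holding=-

towers=[B; E/C/D/A] holding=-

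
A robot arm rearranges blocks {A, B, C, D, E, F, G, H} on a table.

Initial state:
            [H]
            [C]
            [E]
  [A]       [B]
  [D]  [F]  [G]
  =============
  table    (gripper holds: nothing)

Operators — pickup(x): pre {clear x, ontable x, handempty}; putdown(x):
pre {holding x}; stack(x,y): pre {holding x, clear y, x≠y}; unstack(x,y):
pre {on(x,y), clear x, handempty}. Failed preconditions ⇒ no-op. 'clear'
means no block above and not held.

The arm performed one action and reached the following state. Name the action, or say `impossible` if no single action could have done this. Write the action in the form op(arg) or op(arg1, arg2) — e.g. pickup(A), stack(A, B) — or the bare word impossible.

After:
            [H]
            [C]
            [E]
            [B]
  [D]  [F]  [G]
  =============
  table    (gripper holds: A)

unstack(A, D)

target: towers=[D; F; G/B/E/C/H] holding=A
     unstack(A, D) → towers=[D; F; G/B/E/C/H] holding=A  ← match
     unstack(H, C) → towers=[D/A; F; G/B/E/C] holding=H
         pickup(F) → towers=[D/A; G/B/E/C/H] holding=F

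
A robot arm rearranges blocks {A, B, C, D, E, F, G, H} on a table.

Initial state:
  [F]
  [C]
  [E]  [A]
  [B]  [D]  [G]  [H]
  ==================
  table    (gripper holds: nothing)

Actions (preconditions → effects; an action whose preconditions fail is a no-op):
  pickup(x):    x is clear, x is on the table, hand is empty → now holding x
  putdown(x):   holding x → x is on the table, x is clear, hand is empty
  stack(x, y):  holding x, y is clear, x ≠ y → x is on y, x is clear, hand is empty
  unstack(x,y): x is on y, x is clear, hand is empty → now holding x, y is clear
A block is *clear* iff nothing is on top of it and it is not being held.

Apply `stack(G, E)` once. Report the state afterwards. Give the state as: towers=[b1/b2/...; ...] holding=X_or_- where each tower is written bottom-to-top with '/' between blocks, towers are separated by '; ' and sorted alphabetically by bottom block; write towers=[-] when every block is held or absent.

before: towers=[B/E/C/F; D/A; G; H] holding=-
pre[stack(G, E)]: holding(G) no, clear(E) no, G≠E yes
holding(G), clear(E) unmet → stack(G, E) is a no-op
after:  towers=[B/E/C/F; D/A; G; H] holding=-

towers=[B/E/C/F; D/A; G; H] holding=-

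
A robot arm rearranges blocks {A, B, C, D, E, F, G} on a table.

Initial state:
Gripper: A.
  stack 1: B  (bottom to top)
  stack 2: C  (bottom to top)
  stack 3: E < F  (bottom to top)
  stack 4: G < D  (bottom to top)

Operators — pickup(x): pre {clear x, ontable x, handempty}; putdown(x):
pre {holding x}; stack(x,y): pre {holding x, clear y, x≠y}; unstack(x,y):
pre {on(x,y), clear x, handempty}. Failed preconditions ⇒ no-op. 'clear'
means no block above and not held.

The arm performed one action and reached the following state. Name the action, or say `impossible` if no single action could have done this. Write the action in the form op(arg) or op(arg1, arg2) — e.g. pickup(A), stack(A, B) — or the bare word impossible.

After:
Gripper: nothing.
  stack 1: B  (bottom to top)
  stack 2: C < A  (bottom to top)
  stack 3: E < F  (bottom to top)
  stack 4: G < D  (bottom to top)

target: towers=[B; C/A; E/F; G/D] holding=-
        putdown(A) → towers=[A; B; C; E/F; G/D] holding=-
       stack(A, B) → towers=[B/A; C; E/F; G/D] holding=-
       stack(A, F) → towers=[B; C; E/F/A; G/D] holding=-
       stack(A, D) → towers=[B; C; E/F; G/D/A] holding=-
       stack(A, C) → towers=[B; C/A; E/F; G/D] holding=-  ← match

stack(A, C)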